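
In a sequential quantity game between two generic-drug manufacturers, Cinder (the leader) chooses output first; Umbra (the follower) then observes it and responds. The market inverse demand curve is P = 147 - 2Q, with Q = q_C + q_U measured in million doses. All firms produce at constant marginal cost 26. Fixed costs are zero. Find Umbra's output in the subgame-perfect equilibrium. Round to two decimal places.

15.13

The follower Umbra best-responds to any q_C: π_U = (147 - 2Q)q_U - 26q_U.
Follower FOC: 121 - 2q_C - 4q_U = 0, so q_U(q_C) = (121 - 2q_C)/4.
The leader anticipates this reaction. Substituting into P = 147 - 2Q gives P = 173/2 - q_C, so π_C = (173/2 - q_C)q_C - 26q_C.
Leader FOC: 121/2 - 2q_C = 0, so q_C = 121/4.
Then q_U = (121 - 2·(121/4))/4 = 121/8.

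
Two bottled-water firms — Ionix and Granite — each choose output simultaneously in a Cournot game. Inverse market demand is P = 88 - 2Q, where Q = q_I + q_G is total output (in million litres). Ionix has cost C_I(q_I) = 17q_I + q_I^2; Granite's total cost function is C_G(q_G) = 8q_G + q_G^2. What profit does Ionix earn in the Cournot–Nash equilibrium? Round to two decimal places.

207.29

Ionix's profit: π_I = (88 - 2Q)q_I - (17q_I + q_I²). Setting ∂π_I/∂q_I = 0: 71 - 6q_I - 2(q_G) = 0.
Granite's profit: π_G = (88 - 2Q)q_G - (8q_G + q_G²). Setting ∂π_G/∂q_G = 0: 80 - 6q_G - 2(q_I) = 0.
Rearranging gives the reaction functions q_I = (71 - 2q_G)/6 and q_G = (80 - 2q_I)/6.
Substituting one into the other gives q_I = 133/16 and q_G = 169/16.
Price P = 88 - 2·(151/8) = 201/4.
Ionix's profit: (201/4)·(133/16) - 17·(133/16) - (133/16)² = 207.2930.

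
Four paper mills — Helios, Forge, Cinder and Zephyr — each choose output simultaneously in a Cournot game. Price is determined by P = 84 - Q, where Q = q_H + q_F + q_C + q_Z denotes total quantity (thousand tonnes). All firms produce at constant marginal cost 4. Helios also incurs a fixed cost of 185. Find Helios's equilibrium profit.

A representative firm's profit is π_i = q_i(84 - Q) - 4q_i.
First-order condition (treating rivals' output as given): 80 - 2q_i - Σ_{j≠i} q_j = 0.
By symmetry each firm produces the same amount; substituting Σ_{j≠i} q_j = 3q_i yields q_i = 80/5 = 16.
Price P = 84 - 64 = 20.
Helios's profit: (20 - 4)·16 - 185 = 71.

71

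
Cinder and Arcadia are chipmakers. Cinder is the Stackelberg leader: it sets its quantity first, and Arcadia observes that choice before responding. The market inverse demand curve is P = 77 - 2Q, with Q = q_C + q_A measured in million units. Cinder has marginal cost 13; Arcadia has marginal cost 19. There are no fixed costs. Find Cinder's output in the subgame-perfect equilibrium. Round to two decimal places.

17.50

Solve by backward induction. Given q_C, the follower Arcadia maximises π_A = (77 - 2q_C - 2q_A)q_A - 19q_A.
∂π_A/∂q_A = 58 - 2q_C - 4q_A = 0 gives the reaction function q_A = (58 - 2q_C)/4.
The leader anticipates this reaction. Substituting into P = 77 - 2Q gives P = 48 - q_C, so π_C = (48 - q_C)q_C - 13q_C.
Maximising: ∂π_C/∂q_C = 35 - 2q_C = 0, giving q_C = 35/2.
Then q_A = (58 - 2·(35/2))/4 = 23/4.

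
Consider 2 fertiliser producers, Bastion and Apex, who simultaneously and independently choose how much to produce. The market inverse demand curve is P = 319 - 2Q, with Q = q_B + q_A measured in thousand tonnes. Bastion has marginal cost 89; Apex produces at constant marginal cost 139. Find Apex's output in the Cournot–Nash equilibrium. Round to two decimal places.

Bastion's profit: π_B = (319 - 2Q)q_B - (89q_B). Setting ∂π_B/∂q_B = 0: 230 - 4q_B - 2(q_A) = 0.
Apex's profit: π_A = (319 - 2Q)q_A - (139q_A). Setting ∂π_A/∂q_A = 0: 180 - 4q_A - 2(q_B) = 0.
So q_B = (230 - 2q_A)/4 and q_A = (180 - 2q_B)/4.
Solving the pair: q_B = 140/3, q_A = 65/3.

21.67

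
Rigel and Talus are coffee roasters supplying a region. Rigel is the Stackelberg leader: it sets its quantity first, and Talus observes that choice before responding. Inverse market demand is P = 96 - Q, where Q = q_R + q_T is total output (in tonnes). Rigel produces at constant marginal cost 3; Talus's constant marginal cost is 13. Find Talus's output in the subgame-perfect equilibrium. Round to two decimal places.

15.75

The follower Talus best-responds to any q_R: π_T = (96 - Q)q_T - 13q_T.
Setting the follower's marginal profit to zero, 83 - q_R - 2q_T = 0, i.e. q_T = (83 - q_R)/2.
The leader anticipates this reaction. Substituting into P = 96 - Q gives P = 109/2 - (1/2)q_R, so π_R = (109/2 - (1/2)q_R)q_R - 3q_R.
The leader's first-order condition 103/2 - q_R = 0 yields q_R = 103/2.
Then q_T = (83 - 103/2)/2 = 63/4.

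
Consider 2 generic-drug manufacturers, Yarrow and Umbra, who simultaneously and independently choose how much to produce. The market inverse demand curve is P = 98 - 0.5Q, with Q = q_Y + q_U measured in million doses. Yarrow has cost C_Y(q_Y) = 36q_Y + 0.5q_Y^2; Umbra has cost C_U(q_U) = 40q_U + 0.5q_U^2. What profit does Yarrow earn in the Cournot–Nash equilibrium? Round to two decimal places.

641.78

Yarrow's profit: π_Y = (98 - 0.5Q)q_Y - (36q_Y + (1/2)q_Y²). Setting ∂π_Y/∂q_Y = 0: 62 - 2q_Y - (1/2)(q_U) = 0.
Umbra's profit: π_U = (98 - 0.5Q)q_U - (40q_U + (1/2)q_U²). Setting ∂π_U/∂q_U = 0: 58 - 2q_U - (1/2)(q_Y) = 0.
Best responses: q_Y = (62 - (1/2)q_U)/2, q_U = (58 - (1/2)q_Y)/2.
Substituting one into the other gives q_Y = 76/3 and q_U = 68/3.
Price P = 98 - (1/2)·48 = 74.
Yarrow's profit: 74·(76/3) - 36·(76/3) - (1/2)(76/3)² = 641.7778.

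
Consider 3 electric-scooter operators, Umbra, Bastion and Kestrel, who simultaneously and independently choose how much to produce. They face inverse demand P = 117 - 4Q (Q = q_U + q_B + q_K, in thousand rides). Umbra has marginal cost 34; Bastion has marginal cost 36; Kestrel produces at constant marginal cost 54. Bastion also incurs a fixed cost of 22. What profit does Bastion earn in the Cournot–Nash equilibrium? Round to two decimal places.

Umbra's profit: π_U = (117 - 4Q)q_U - (34q_U). Setting ∂π_U/∂q_U = 0: 83 - 8q_U - 4(q_B + q_K) = 0.
Bastion's profit: π_B = (117 - 4Q)q_B - (36q_B). Setting ∂π_B/∂q_B = 0: 81 - 8q_B - 4(q_U + q_K) = 0.
Kestrel's profit: π_K = (117 - 4Q)q_K - (54q_K). Setting ∂π_K/∂q_K = 0: 63 - 8q_K - 4(q_U + q_B) = 0.
Adding the 3 conditions: 227 − 8Q − 8Q = 0, i.e. Q = 227/16.
Back-substituting: q_U = (83 − 227/4)/4 = 105/16, q_B = (81 − 227/4)/4 = 97/16, q_K = (63 − 227/4)/4 = 25/16.
Price P = 117 - 4·(227/16) = 241/4.
Bastion's profit: (241/4 - 36)·(97/16) - 22 = 125.0156.

125.02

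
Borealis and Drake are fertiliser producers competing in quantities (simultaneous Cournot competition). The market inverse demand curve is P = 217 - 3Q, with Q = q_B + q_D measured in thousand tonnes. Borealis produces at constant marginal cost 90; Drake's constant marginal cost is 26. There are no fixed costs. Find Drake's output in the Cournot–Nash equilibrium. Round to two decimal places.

28.33

Borealis's profit: π_B = (217 - 3Q)q_B - (90q_B). Setting ∂π_B/∂q_B = 0: 127 - 6q_B - 3(q_D) = 0.
Drake's first-order condition: 191 - 6q_D - 3(q_B) = 0.
Rearranging gives the reaction functions q_B = (127 - 3q_D)/6 and q_D = (191 - 3q_B)/6.
Substituting one into the other gives q_B = 7 and q_D = 85/3.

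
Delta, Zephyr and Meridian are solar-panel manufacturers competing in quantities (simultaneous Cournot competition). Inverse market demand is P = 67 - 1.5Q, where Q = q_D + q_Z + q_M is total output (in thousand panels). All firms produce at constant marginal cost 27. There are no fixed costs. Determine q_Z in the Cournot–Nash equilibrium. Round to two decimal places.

6.67

A representative firm's profit is π_i = q_i(67 - 1.5Q) - 27q_i.
Setting ∂π_i/∂q_i = 0 with rivals' quantities fixed: 40 - 3q_i - (3/2)·Σ_{j≠i} q_j = 0.
With identical firms every q_j equals q_i, so Σ_{j≠i} q_j = 2q_i and 40 = 6q_i, giving q_i = 20/3.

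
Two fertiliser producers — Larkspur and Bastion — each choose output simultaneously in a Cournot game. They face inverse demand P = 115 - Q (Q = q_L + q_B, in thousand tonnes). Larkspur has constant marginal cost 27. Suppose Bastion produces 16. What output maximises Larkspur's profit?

With the rival's output fixed at 16, Larkspur's profit is π_L = (115 - 16 - q_L)q_L - (27q_L) = (99 - q_L)q_L - (27q_L).
∂π_L/∂q_L = 72 - 2q_L = 0, so q_L = 36.

36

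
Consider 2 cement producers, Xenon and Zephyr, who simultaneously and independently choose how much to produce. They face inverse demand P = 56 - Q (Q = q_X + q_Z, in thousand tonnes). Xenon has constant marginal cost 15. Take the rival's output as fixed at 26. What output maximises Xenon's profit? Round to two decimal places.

7.50

With the rival's output fixed at 26, Xenon's profit is π_X = (56 - 26 - q_X)q_X - (15q_X) = (30 - q_X)q_X - (15q_X).
∂π_X/∂q_X = 15 - 2q_X = 0, so q_X = 15/2.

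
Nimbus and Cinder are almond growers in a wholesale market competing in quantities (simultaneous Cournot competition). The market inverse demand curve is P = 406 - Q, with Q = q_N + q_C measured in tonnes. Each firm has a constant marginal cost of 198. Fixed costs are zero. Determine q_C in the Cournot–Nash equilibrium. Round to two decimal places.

69.33

Each firm earns π_i = (406 - Q)q_i - 198q_i.
First-order condition (treating rivals' output as given): 208 - 2q_i - q_j = 0.
By symmetry each firm produces the same amount; substituting q_j = q_i yields q_i = 208/3.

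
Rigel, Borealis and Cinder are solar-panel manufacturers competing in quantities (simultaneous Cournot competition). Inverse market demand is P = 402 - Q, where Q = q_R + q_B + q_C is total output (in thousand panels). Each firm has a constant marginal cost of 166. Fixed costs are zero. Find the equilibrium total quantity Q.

177

A representative firm's profit is π_i = q_i(402 - Q) - 166q_i.
First-order condition (treating rivals' output as given): 236 - 2q_i - Σ_{j≠i} q_j = 0.
By symmetry each firm produces the same amount; substituting Σ_{j≠i} q_j = 2q_i yields q_i = 236/4 = 59.
Total output Q = 59 + 59 + 59 = 177.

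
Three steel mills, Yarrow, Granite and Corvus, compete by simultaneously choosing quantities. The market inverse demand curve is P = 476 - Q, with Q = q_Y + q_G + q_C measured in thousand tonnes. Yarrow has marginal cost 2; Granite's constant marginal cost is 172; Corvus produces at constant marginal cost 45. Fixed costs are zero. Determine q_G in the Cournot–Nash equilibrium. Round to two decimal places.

1.75

Yarrow's profit: π_Y = (476 - Q)q_Y - (2q_Y). Setting ∂π_Y/∂q_Y = 0: 474 - 2q_Y - (q_G + q_C) = 0.
Granite's first-order condition: 304 - 2q_G - (q_Y + q_C) = 0.
Corvus's first-order condition: 431 - 2q_C - (q_Y + q_G) = 0.
Summing all 3 equations gives 1209 − 4Q = 0, hence Q = 1209/4.
Back-substituting: q_Y = (474 − 1209/4) = 687/4, q_G = (304 − 1209/4) = 7/4, q_C = (431 − 1209/4) = 515/4.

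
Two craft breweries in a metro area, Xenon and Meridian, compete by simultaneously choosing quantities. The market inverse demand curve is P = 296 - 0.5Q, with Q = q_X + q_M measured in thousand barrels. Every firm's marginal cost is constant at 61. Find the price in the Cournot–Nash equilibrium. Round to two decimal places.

139.33

Each firm earns π_i = (296 - 0.5Q)q_i - 61q_i.
First-order condition (treating rivals' output as given): 235 - q_i - (1/2)q_j = 0.
With identical firms every q_j equals q_i, so q_j = q_i and 235 = (3/2)q_i, giving q_i = 470/3.
Total output Q = 940/3, so price P = 296 - (1/2)·(940/3) = 418/3.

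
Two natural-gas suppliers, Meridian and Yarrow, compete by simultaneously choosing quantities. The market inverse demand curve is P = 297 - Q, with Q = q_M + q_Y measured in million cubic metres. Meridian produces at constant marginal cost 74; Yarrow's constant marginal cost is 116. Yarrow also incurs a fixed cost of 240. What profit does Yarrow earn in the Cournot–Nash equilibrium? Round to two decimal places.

1906.78

Meridian's profit: π_M = (297 - Q)q_M - (74q_M). Setting ∂π_M/∂q_M = 0: 223 - 2q_M - (q_Y) = 0.
Yarrow's first-order condition: 181 - 2q_Y - (q_M) = 0.
Best responses: q_M = (223 - q_Y)/2, q_Y = (181 - q_M)/2.
Solving the pair: q_M = 265/3, q_Y = 139/3.
Price P = 297 - 404/3 = 487/3.
Yarrow's profit: (487/3 - 116)·(139/3) - 240 = 1906.7778.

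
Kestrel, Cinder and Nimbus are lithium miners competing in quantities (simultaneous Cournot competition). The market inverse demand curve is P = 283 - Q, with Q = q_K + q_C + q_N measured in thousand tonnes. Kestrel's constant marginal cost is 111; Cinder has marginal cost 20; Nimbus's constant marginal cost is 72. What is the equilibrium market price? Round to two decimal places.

121.50

Kestrel's profit: π_K = (283 - Q)q_K - (111q_K). Setting ∂π_K/∂q_K = 0: 172 - 2q_K - (q_C + q_N) = 0.
Cinder's profit: π_C = (283 - Q)q_C - (20q_C). Setting ∂π_C/∂q_C = 0: 263 - 2q_C - (q_K + q_N) = 0.
Nimbus's profit: π_N = (283 - Q)q_N - (72q_N). Setting ∂π_N/∂q_N = 0: 211 - 2q_N - (q_K + q_C) = 0.
Summing all 3 equations gives 646 − 4Q = 0, hence Q = 323/2.
Back-substituting: q_K = (172 − 323/2) = 21/2, q_C = (263 − 323/2) = 203/2, q_N = (211 − 323/2) = 99/2.
Total output Q = 323/2, so price P = 283 - 323/2 = 243/2.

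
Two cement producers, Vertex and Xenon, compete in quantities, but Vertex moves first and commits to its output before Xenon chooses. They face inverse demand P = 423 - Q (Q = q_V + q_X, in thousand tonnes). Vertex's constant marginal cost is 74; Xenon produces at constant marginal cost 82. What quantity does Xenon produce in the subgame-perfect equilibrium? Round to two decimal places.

Solve by backward induction. Given q_V, the follower Xenon maximises π_X = (423 - q_V - q_X)q_X - 82q_X.
Follower FOC: 341 - q_V - 2q_X = 0, so q_X(q_V) = (341 - q_V)/2.
The leader anticipates this reaction. Substituting into P = 423 - Q gives P = 505/2 - (1/2)q_V, so π_V = (505/2 - (1/2)q_V)q_V - 74q_V.
The leader's first-order condition 357/2 - q_V = 0 yields q_V = 357/2.
Then q_X = (341 - 357/2)/2 = 325/4.

81.25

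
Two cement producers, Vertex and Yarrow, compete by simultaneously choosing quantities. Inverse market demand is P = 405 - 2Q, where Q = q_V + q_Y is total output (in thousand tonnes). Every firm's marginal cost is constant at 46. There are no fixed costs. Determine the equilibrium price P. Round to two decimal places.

Each firm earns π_i = (405 - 2Q)q_i - 46q_i.
Setting ∂π_i/∂q_i = 0 with rivals' quantities fixed: 359 - 4q_i - 2q_j = 0.
By symmetry each firm produces the same amount; substituting q_j = q_i yields q_i = 359/6.
Total output Q = 359/3, so price P = 405 - 2·(359/3) = 497/3.

165.67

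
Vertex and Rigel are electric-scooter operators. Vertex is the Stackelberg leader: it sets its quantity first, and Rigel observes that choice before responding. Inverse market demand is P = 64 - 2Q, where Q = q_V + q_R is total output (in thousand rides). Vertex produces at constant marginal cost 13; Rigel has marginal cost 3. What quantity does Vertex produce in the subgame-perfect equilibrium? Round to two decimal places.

Solve by backward induction. Given q_V, the follower Rigel maximises π_R = (64 - 2q_V - 2q_R)q_R - 3q_R.
∂π_R/∂q_R = 61 - 2q_V - 4q_R = 0 gives the reaction function q_R = (61 - 2q_V)/4.
Vertex substitutes q_R(q_V) into its own profit: π_V = q_V(64 - 2q_V - (61 - 2q_V)/2) - 13q_V = (67/2 - q_V)q_V - 13q_V.
Maximising: ∂π_V/∂q_V = 41/2 - 2q_V = 0, giving q_V = 41/4.
Then q_R = (61 - 2·(41/4))/4 = 81/8.

10.25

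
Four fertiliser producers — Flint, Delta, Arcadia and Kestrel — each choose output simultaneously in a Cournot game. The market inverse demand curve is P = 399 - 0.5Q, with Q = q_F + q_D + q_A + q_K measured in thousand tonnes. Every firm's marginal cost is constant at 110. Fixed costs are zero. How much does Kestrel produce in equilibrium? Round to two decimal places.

115.60

Each firm earns π_i = (399 - 0.5Q)q_i - 110q_i.
First-order condition (treating rivals' output as given): 289 - q_i - (1/2)·Σ_{j≠i} q_j = 0.
By symmetry each firm produces the same amount; substituting Σ_{j≠i} q_j = 3q_i yields q_i = 289/(5/2) = 578/5.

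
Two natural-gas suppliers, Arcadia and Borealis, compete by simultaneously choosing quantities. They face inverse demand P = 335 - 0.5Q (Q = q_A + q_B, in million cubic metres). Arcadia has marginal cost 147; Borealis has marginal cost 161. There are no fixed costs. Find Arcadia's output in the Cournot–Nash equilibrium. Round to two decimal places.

Arcadia's profit: π_A = (335 - 0.5Q)q_A - (147q_A). Setting ∂π_A/∂q_A = 0: 188 - q_A - (1/2)(q_B) = 0.
Borealis's first-order condition: 174 - q_B - (1/2)(q_A) = 0.
Best responses: q_A = (188 - (1/2)q_B), q_B = (174 - (1/2)q_A).
Solving the pair: q_A = 404/3, q_B = 320/3.

134.67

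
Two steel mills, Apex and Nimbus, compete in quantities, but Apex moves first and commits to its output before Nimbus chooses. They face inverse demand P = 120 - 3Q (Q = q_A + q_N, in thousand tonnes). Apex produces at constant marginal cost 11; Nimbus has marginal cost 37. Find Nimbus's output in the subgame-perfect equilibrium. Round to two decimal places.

The follower Nimbus best-responds to any q_A: π_N = (120 - 3Q)q_N - 37q_N.
Follower FOC: 83 - 3q_A - 6q_N = 0, so q_N(q_A) = (83 - 3q_A)/6.
Apex substitutes q_N(q_A) into its own profit: π_A = q_A(120 - 3q_A - (83 - 3q_A)/2) - 11q_A = (157/2 - (3/2)q_A)q_A - 11q_A.
The leader's first-order condition 135/2 - 3q_A = 0 yields q_A = 45/2.
Then q_N = (83 - 3·(45/2))/6 = 31/12.

2.58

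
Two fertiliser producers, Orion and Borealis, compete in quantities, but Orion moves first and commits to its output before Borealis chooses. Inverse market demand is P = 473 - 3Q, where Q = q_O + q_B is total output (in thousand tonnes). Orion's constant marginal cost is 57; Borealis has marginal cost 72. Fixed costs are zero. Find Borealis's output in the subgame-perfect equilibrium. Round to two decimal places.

30.92

Solve by backward induction. Given q_O, the follower Borealis maximises π_B = (473 - 3q_O - 3q_B)q_B - 72q_B.
∂π_B/∂q_B = 401 - 3q_O - 6q_B = 0 gives the reaction function q_B = (401 - 3q_O)/6.
Orion substitutes q_B(q_O) into its own profit: π_O = q_O(473 - 3q_O - (401 - 3q_O)/2) - 57q_O = (545/2 - (3/2)q_O)q_O - 57q_O.
The leader's first-order condition 431/2 - 3q_O = 0 yields q_O = 431/6.
Then q_B = (401 - 3·(431/6))/6 = 371/12.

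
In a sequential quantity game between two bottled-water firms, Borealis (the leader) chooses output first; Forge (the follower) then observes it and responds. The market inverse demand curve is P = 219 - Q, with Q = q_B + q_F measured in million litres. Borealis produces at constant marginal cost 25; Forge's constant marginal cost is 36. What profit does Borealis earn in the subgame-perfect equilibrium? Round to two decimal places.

The follower Forge best-responds to any q_B: π_F = (219 - Q)q_F - 36q_F.
Follower FOC: 183 - q_B - 2q_F = 0, so q_F(q_B) = (183 - q_B)/2.
The leader anticipates this reaction. Substituting into P = 219 - Q gives P = 255/2 - (1/2)q_B, so π_B = (255/2 - (1/2)q_B)q_B - 25q_B.
The leader's first-order condition 205/2 - q_B = 0 yields q_B = 205/2.
Then q_F = (183 - 205/2)/2 = 161/4.
Price P = 219 - 571/4 = 305/4.
Borealis's profit: (305/4 - 25)·(205/2) = 5253.1250.

5253.13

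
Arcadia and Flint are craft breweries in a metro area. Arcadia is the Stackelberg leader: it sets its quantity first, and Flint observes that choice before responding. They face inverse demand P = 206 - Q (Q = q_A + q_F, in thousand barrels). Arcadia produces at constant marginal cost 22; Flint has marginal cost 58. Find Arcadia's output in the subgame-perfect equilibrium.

Solve by backward induction. Given q_A, the follower Flint maximises π_F = (206 - q_A - q_F)q_F - 58q_F.
Setting the follower's marginal profit to zero, 148 - q_A - 2q_F = 0, i.e. q_F = (148 - q_A)/2.
Arcadia substitutes q_F(q_A) into its own profit: π_A = q_A(206 - q_A - (148 - q_A)/2) - 22q_A = (132 - (1/2)q_A)q_A - 22q_A.
The leader's first-order condition 110 - q_A = 0 yields q_A = 110.
Then q_F = (148 - 110)/2 = 19.

110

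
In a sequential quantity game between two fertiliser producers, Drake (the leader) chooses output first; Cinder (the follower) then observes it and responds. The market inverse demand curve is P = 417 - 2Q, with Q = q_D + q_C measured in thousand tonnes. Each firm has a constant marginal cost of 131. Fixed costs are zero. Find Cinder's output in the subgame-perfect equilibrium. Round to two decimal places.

Solve by backward induction. Given q_D, the follower Cinder maximises π_C = (417 - 2q_D - 2q_C)q_C - 131q_C.
Setting the follower's marginal profit to zero, 286 - 2q_D - 4q_C = 0, i.e. q_C = (286 - 2q_D)/4.
Drake substitutes q_C(q_D) into its own profit: π_D = q_D(417 - 2q_D - (286 - 2q_D)/2) - 131q_D = (274 - q_D)q_D - 131q_D.
The leader's first-order condition 143 - 2q_D = 0 yields q_D = 143/2.
Then q_C = (286 - 2·(143/2))/4 = 143/4.

35.75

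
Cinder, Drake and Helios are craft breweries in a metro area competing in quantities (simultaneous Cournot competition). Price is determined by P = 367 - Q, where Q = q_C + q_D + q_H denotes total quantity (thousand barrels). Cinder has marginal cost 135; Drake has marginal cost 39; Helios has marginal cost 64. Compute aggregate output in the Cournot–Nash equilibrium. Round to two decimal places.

215.75

Cinder's profit: π_C = (367 - Q)q_C - (135q_C). Setting ∂π_C/∂q_C = 0: 232 - 2q_C - (q_D + q_H) = 0.
Drake's profit: π_D = (367 - Q)q_D - (39q_D). Setting ∂π_D/∂q_D = 0: 328 - 2q_D - (q_C + q_H) = 0.
Helios's first-order condition: 303 - 2q_H - (q_C + q_D) = 0.
Summing all 3 equations gives 863 − 4Q = 0, hence Q = 863/4.
Back-substituting: q_C = (232 − 863/4) = 65/4, q_D = (328 − 863/4) = 449/4, q_H = (303 − 863/4) = 349/4.
Total output Q = 65/4 + 449/4 + 349/4 = 863/4.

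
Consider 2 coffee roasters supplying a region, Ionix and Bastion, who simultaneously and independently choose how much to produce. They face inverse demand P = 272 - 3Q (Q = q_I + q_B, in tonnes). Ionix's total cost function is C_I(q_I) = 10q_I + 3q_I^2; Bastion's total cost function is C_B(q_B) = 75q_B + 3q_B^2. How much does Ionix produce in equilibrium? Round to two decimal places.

18.91

Ionix's profit: π_I = (272 - 3Q)q_I - (10q_I + 3q_I²). Setting ∂π_I/∂q_I = 0: 262 - 12q_I - 3(q_B) = 0.
Bastion's profit: π_B = (272 - 3Q)q_B - (75q_B + 3q_B²). Setting ∂π_B/∂q_B = 0: 197 - 12q_B - 3(q_I) = 0.
Rearranging gives the reaction functions q_I = (262 - 3q_B)/12 and q_B = (197 - 3q_I)/12.
Substituting one into the other gives q_I = 851/45 and q_B = 526/45.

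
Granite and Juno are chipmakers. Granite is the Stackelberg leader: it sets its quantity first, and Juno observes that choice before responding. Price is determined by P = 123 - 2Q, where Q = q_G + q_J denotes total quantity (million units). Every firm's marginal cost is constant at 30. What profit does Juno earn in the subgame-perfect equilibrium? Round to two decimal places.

270.28

Solve by backward induction. Given q_G, the follower Juno maximises π_J = (123 - 2q_G - 2q_J)q_J - 30q_J.
Follower FOC: 93 - 2q_G - 4q_J = 0, so q_J(q_G) = (93 - 2q_G)/4.
Granite substitutes q_J(q_G) into its own profit: π_G = q_G(123 - 2q_G - (93 - 2q_G)/2) - 30q_G = (153/2 - q_G)q_G - 30q_G.
Leader FOC: 93/2 - 2q_G = 0, so q_G = 93/4.
Then q_J = (93 - 2·(93/4))/4 = 93/8.
Price P = 123 - 2·(279/8) = 213/4.
Juno's profit: (213/4 - 30)·(93/8) = 270.2813.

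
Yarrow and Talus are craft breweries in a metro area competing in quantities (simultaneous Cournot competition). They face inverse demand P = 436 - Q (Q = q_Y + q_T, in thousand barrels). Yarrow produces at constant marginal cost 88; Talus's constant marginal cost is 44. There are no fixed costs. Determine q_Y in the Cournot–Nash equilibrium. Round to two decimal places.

101.33

Yarrow's profit: π_Y = (436 - Q)q_Y - (88q_Y). Setting ∂π_Y/∂q_Y = 0: 348 - 2q_Y - (q_T) = 0.
Talus's first-order condition: 392 - 2q_T - (q_Y) = 0.
Rearranging gives the reaction functions q_Y = (348 - q_T)/2 and q_T = (392 - q_Y)/2.
Solving the pair: q_Y = 304/3, q_T = 436/3.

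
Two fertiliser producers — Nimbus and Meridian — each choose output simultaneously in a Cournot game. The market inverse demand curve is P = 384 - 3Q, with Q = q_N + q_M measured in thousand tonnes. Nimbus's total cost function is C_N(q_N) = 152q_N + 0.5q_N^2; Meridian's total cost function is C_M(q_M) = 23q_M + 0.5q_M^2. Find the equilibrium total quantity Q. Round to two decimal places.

Nimbus's profit: π_N = (384 - 3Q)q_N - (152q_N + (1/2)q_N²). Setting ∂π_N/∂q_N = 0: 232 - 7q_N - 3(q_M) = 0.
Meridian's profit: π_M = (384 - 3Q)q_M - (23q_M + (1/2)q_M²). Setting ∂π_M/∂q_M = 0: 361 - 7q_M - 3(q_N) = 0.
So q_N = (232 - 3q_M)/7 and q_M = (361 - 3q_N)/7.
Solving the pair: q_N = 541/40, q_M = 1831/40.
Total output Q = 541/40 + 1831/40 = 593/10.

59.30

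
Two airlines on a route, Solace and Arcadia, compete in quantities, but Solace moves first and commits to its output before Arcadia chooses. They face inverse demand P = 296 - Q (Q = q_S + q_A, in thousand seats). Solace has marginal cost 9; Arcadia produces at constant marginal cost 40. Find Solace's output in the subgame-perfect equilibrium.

Solve by backward induction. Given q_S, the follower Arcadia maximises π_A = (296 - q_S - q_A)q_A - 40q_A.
∂π_A/∂q_A = 256 - q_S - 2q_A = 0 gives the reaction function q_A = (256 - q_S)/2.
Solace substitutes q_A(q_S) into its own profit: π_S = q_S(296 - q_S - (256 - q_S)/2) - 9q_S = (168 - (1/2)q_S)q_S - 9q_S.
Maximising: ∂π_S/∂q_S = 159 - q_S = 0, giving q_S = 159.
Then q_A = (256 - 159)/2 = 97/2.

159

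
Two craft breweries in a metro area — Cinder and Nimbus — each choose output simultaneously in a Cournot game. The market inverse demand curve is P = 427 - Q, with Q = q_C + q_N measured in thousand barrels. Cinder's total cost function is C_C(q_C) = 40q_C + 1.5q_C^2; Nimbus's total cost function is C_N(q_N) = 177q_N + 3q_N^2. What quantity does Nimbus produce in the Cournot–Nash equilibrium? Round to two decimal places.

22.13

Cinder's profit: π_C = (427 - Q)q_C - (40q_C + (3/2)q_C²). Setting ∂π_C/∂q_C = 0: 387 - 5q_C - (q_N) = 0.
Nimbus's first-order condition: 250 - 8q_N - (q_C) = 0.
So q_C = (387 - q_N)/5 and q_N = (250 - q_C)/8.
Solving the pair: q_C = 72.9744, q_N = 863/39.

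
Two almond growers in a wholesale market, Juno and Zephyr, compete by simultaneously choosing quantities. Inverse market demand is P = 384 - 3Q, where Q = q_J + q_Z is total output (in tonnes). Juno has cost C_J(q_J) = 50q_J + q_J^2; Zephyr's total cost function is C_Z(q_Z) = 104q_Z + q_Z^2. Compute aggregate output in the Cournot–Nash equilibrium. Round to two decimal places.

55.82

Juno's profit: π_J = (384 - 3Q)q_J - (50q_J + q_J²). Setting ∂π_J/∂q_J = 0: 334 - 8q_J - 3(q_Z) = 0.
Zephyr's profit: π_Z = (384 - 3Q)q_Z - (104q_Z + q_Z²). Setting ∂π_Z/∂q_Z = 0: 280 - 8q_Z - 3(q_J) = 0.
Rearranging gives the reaction functions q_J = (334 - 3q_Z)/8 and q_Z = (280 - 3q_J)/8.
Substituting one into the other gives q_J = 1832/55 and q_Z = 1238/55.
Total output Q = 1832/55 + 1238/55 = 614/11.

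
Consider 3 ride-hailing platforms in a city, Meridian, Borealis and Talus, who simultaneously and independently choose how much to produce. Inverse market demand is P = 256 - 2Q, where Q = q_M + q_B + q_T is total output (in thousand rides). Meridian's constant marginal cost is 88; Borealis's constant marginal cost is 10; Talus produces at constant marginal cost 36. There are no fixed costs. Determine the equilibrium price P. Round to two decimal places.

97.50

Meridian's profit: π_M = (256 - 2Q)q_M - (88q_M). Setting ∂π_M/∂q_M = 0: 168 - 4q_M - 2(q_B + q_T) = 0.
Borealis's first-order condition: 246 - 4q_B - 2(q_M + q_T) = 0.
Talus's first-order condition: 220 - 4q_T - 2(q_M + q_B) = 0.
Adding the 3 first-order conditions: 634 − 8Q = 0, so Q = 317/4.
Back-substituting: q_M = (168 − 317/2)/2 = 19/4, q_B = (246 − 317/2)/2 = 175/4, q_T = (220 − 317/2)/2 = 123/4.
Total output Q = 317/4, so price P = 256 - 2·(317/4) = 195/2.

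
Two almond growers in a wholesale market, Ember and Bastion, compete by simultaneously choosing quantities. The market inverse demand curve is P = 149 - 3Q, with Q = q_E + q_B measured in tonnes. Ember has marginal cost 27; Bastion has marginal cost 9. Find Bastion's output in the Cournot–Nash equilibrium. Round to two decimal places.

17.56

Ember's profit: π_E = (149 - 3Q)q_E - (27q_E). Setting ∂π_E/∂q_E = 0: 122 - 6q_E - 3(q_B) = 0.
Bastion's first-order condition: 140 - 6q_B - 3(q_E) = 0.
So q_E = (122 - 3q_B)/6 and q_B = (140 - 3q_E)/6.
Solving the pair: q_E = 104/9, q_B = 158/9.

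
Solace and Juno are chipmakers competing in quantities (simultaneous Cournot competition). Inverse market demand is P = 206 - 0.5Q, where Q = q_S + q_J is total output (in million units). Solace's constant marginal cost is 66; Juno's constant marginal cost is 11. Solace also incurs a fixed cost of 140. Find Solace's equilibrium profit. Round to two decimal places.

Solace's profit: π_S = (206 - 0.5Q)q_S - (66q_S). Setting ∂π_S/∂q_S = 0: 140 - q_S - (1/2)(q_J) = 0.
Juno's first-order condition: 195 - q_J - (1/2)(q_S) = 0.
Rearranging gives the reaction functions q_S = (140 - (1/2)q_J) and q_J = (195 - (1/2)q_S).
Substituting one into the other gives q_S = 170/3 and q_J = 500/3.
Price P = 206 - (1/2)·(670/3) = 283/3.
Solace's profit: (283/3 - 66)·(170/3) - 140 = 1465.5556.

1465.56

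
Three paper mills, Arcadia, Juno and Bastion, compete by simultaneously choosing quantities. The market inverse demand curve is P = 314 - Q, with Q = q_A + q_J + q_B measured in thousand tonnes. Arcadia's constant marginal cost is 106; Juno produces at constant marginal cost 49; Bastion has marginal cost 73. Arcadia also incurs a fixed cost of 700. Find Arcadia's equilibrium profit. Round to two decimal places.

170.25

Arcadia's profit: π_A = (314 - Q)q_A - (106q_A). Setting ∂π_A/∂q_A = 0: 208 - 2q_A - (q_J + q_B) = 0.
Juno's first-order condition: 265 - 2q_J - (q_A + q_B) = 0.
Bastion's profit: π_B = (314 - Q)q_B - (73q_B). Setting ∂π_B/∂q_B = 0: 241 - 2q_B - (q_A + q_J) = 0.
Adding the 3 first-order conditions: 714 − 4Q = 0, so Q = 357/2.
Back-substituting: q_A = (208 − 357/2) = 59/2, q_J = (265 − 357/2) = 173/2, q_B = (241 − 357/2) = 125/2.
Price P = 314 - 357/2 = 271/2.
Arcadia's profit: (271/2 - 106)·(59/2) - 700 = 681/4.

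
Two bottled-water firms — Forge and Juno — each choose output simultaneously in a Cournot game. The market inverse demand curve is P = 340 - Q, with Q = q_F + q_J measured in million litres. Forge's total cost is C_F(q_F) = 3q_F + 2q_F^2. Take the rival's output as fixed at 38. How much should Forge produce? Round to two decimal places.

49.83

With the rival's output fixed at 38, Forge's profit is π_F = (340 - 38 - q_F)q_F - (3q_F + 2q_F²) = (302 - q_F)q_F - (3q_F + 2q_F²).
∂π_F/∂q_F = 299 - 6q_F = 0, so q_F = 299/6.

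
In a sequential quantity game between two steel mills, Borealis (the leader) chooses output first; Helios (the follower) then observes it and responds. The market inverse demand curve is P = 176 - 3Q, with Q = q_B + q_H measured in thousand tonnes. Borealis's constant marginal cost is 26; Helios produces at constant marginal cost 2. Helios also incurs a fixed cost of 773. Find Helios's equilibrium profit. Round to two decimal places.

253.75

Solve by backward induction. Given q_B, the follower Helios maximises π_H = (176 - 3q_B - 3q_H)q_H - 2q_H.
∂π_H/∂q_H = 174 - 3q_B - 6q_H = 0 gives the reaction function q_H = (174 - 3q_B)/6.
Borealis substitutes q_H(q_B) into its own profit: π_B = q_B(176 - 3q_B - (174 - 3q_B)/2) - 26q_B = (89 - (3/2)q_B)q_B - 26q_B.
Maximising: ∂π_B/∂q_B = 63 - 3q_B = 0, giving q_B = 21.
Then q_H = (174 - 3·21)/6 = 37/2.
Price P = 176 - 3·(79/2) = 115/2.
Helios's profit: (115/2 - 2)·(37/2) - 773 = 1015/4.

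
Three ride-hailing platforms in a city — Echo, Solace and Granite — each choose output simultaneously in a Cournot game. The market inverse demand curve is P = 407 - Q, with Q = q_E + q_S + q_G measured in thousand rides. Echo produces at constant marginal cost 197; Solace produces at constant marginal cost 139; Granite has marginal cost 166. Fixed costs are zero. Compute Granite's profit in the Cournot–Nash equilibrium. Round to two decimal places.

3751.56

Echo's profit: π_E = (407 - Q)q_E - (197q_E). Setting ∂π_E/∂q_E = 0: 210 - 2q_E - (q_S + q_G) = 0.
Solace's profit: π_S = (407 - Q)q_S - (139q_S). Setting ∂π_S/∂q_S = 0: 268 - 2q_S - (q_E + q_G) = 0.
Granite's first-order condition: 241 - 2q_G - (q_E + q_S) = 0.
Adding the 3 first-order conditions: 719 − 4Q = 0, so Q = 719/4.
Back-substituting: q_E = (210 − 719/4) = 121/4, q_S = (268 − 719/4) = 353/4, q_G = (241 − 719/4) = 245/4.
Price P = 407 - 719/4 = 909/4.
Granite's profit: (909/4 - 166)·(245/4) = 3751.5625.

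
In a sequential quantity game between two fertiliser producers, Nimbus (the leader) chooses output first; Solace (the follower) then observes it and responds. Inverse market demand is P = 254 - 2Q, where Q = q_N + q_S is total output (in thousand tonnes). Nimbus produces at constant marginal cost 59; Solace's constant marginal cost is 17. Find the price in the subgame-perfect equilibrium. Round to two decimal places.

The follower Solace best-responds to any q_N: π_S = (254 - 2Q)q_S - 17q_S.
∂π_S/∂q_S = 237 - 2q_N - 4q_S = 0 gives the reaction function q_S = (237 - 2q_N)/4.
The leader anticipates this reaction. Substituting into P = 254 - 2Q gives P = 271/2 - q_N, so π_N = (271/2 - q_N)q_N - 59q_N.
Leader FOC: 153/2 - 2q_N = 0, so q_N = 153/4.
Then q_S = (237 - 2·(153/4))/4 = 321/8.
Total output Q = 627/8, so price P = 254 - 2·(627/8) = 389/4.

97.25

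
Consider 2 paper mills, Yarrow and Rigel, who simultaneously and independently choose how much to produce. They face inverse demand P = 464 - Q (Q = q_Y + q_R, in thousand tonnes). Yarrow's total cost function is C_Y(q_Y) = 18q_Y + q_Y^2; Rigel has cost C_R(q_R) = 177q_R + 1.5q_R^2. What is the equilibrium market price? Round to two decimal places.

324.79

Yarrow's profit: π_Y = (464 - Q)q_Y - (18q_Y + q_Y²). Setting ∂π_Y/∂q_Y = 0: 446 - 4q_Y - (q_R) = 0.
Rigel's profit: π_R = (464 - Q)q_R - (177q_R + (3/2)q_R²). Setting ∂π_R/∂q_R = 0: 287 - 5q_R - (q_Y) = 0.
So q_Y = (446 - q_R)/4 and q_R = (287 - q_Y)/5.
Solving the pair: q_Y = 1943/19, q_R = 702/19.
Total output Q = 139.2105, so price P = 464 - 139.2105 = 324.7895.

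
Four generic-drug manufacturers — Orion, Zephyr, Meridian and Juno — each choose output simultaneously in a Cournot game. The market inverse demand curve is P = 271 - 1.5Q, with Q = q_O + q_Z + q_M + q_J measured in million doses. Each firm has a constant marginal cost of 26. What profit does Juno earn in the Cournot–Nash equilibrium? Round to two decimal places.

Each firm earns π_i = (271 - 1.5Q)q_i - 26q_i.
First-order condition (treating rivals' output as given): 245 - 3q_i - (3/2)·Σ_{j≠i} q_j = 0.
By symmetry each firm produces the same amount; substituting Σ_{j≠i} q_j = 3q_i yields q_i = 245/(15/2) = 98/3.
Price P = 271 - (3/2)·(392/3) = 75.
Juno's profit: (75 - 26)·(98/3) = 1600.6667.

1600.67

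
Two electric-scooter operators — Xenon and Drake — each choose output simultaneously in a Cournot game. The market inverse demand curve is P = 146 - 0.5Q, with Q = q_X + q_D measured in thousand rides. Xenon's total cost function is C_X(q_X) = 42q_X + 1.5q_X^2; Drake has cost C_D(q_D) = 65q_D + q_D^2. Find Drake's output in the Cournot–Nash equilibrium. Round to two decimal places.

23.15

Xenon's profit: π_X = (146 - 0.5Q)q_X - (42q_X + (3/2)q_X²). Setting ∂π_X/∂q_X = 0: 104 - 4q_X - (1/2)(q_D) = 0.
Drake's first-order condition: 81 - 3q_D - (1/2)(q_X) = 0.
So q_X = (104 - (1/2)q_D)/4 and q_D = (81 - (1/2)q_X)/3.
Substituting one into the other gives q_X = 1086/47 and q_D = 1088/47.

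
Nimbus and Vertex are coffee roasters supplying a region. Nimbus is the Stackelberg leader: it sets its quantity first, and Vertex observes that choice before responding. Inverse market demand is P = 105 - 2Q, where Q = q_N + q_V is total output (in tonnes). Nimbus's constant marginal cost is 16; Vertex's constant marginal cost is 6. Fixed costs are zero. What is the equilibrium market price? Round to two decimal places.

The follower Vertex best-responds to any q_N: π_V = (105 - 2Q)q_V - 6q_V.
∂π_V/∂q_V = 99 - 2q_N - 4q_V = 0 gives the reaction function q_V = (99 - 2q_N)/4.
The leader anticipates this reaction. Substituting into P = 105 - 2Q gives P = 111/2 - q_N, so π_N = (111/2 - q_N)q_N - 16q_N.
The leader's first-order condition 79/2 - 2q_N = 0 yields q_N = 79/4.
Then q_V = (99 - 2·(79/4))/4 = 119/8.
Total output Q = 277/8, so price P = 105 - 2·(277/8) = 143/4.

35.75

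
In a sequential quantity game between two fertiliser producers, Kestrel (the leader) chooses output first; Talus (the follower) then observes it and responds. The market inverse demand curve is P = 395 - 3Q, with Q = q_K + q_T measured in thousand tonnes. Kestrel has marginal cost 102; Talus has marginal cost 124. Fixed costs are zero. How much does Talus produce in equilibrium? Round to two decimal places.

18.92

Solve by backward induction. Given q_K, the follower Talus maximises π_T = (395 - 3q_K - 3q_T)q_T - 124q_T.
Follower FOC: 271 - 3q_K - 6q_T = 0, so q_T(q_K) = (271 - 3q_K)/6.
The leader anticipates this reaction. Substituting into P = 395 - 3Q gives P = 519/2 - (3/2)q_K, so π_K = (519/2 - (3/2)q_K)q_K - 102q_K.
Leader FOC: 315/2 - 3q_K = 0, so q_K = 105/2.
Then q_T = (271 - 3·(105/2))/6 = 227/12.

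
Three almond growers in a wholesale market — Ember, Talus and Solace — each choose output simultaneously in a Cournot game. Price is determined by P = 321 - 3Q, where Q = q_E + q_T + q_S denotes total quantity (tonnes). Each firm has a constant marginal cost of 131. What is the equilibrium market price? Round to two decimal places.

178.50

A representative firm's profit is π_i = q_i(321 - 3Q) - 131q_i.
Setting ∂π_i/∂q_i = 0 with rivals' quantities fixed: 190 - 6q_i - 3·Σ_{j≠i} q_j = 0.
By symmetry each firm produces the same amount; substituting Σ_{j≠i} q_j = 2q_i yields q_i = 190/12 = 95/6.
Total output Q = 95/2, so price P = 321 - 3·(95/2) = 357/2.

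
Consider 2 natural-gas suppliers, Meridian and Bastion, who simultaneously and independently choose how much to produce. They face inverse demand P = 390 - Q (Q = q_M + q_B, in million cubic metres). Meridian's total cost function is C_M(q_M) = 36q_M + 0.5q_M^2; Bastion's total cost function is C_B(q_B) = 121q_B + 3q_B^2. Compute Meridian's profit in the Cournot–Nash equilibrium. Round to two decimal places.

Meridian's profit: π_M = (390 - Q)q_M - (36q_M + (1/2)q_M²). Setting ∂π_M/∂q_M = 0: 354 - 3q_M - (q_B) = 0.
Bastion's first-order condition: 269 - 8q_B - (q_M) = 0.
Best responses: q_M = (354 - q_B)/3, q_B = (269 - q_M)/8.
Solving the pair: q_M = 111.4348, q_B = 453/23.
Price P = 390 - 131.1304 = 258.8696.
Meridian's profit: 258.8696·111.4348 - 36·111.4348 - (1/2)·111.4348² = 18626.5662.

18626.57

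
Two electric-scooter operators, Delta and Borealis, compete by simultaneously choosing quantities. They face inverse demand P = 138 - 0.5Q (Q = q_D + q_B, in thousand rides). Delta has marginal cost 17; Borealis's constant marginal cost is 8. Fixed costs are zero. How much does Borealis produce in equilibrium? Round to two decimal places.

Delta's profit: π_D = (138 - 0.5Q)q_D - (17q_D). Setting ∂π_D/∂q_D = 0: 121 - q_D - (1/2)(q_B) = 0.
Borealis's first-order condition: 130 - q_B - (1/2)(q_D) = 0.
So q_D = (121 - (1/2)q_B) and q_B = (130 - (1/2)q_D).
Substituting one into the other gives q_D = 224/3 and q_B = 278/3.

92.67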